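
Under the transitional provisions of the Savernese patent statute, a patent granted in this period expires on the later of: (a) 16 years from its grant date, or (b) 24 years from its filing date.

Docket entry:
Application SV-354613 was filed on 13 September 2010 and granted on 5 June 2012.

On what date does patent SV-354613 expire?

September 13, 2034

(a) grant + 16 years → 5 June 2028.
(b) filing + 24 years → 13 September 2034.
Later of the two: 13 September 2034.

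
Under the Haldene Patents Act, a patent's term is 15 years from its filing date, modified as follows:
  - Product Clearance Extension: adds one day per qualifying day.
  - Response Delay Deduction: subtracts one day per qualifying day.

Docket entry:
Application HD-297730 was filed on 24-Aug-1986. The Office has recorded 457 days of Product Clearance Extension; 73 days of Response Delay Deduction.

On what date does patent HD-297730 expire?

Base term: filing date + 15 years → 24 August 2001.
Product Clearance Extension: +457 days → 24 November 2002.
Response Delay Deduction: −73 days → 12 September 2002.

2002-09-12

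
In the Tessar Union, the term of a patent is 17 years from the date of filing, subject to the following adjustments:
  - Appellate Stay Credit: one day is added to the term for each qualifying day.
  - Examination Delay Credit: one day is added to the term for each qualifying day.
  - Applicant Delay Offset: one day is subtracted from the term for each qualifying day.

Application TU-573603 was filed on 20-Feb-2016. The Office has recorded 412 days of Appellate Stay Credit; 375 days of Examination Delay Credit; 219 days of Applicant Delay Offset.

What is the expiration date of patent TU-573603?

2034-09-11

Base term: filing date + 17 years → 20 February 2033.
Appellate Stay Credit: +412 days → 8 April 2034.
Examination Delay Credit: +375 days → 18 April 2035.
Applicant Delay Offset: −219 days → 11 September 2034.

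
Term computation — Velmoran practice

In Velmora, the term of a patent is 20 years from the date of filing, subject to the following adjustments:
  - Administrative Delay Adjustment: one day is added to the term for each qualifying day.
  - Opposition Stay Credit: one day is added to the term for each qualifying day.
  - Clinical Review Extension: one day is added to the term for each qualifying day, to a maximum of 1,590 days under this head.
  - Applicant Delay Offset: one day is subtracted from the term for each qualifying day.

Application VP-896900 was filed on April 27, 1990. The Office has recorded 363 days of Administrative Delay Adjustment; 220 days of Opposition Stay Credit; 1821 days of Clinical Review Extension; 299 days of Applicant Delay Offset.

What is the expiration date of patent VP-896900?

Base term: filing date + 20 years → 27 April 2010.
Administrative Delay Adjustment: +363 days → 25 April 2011.
Opposition Stay Credit: +220 days → 1 December 2011.
Clinical Review Extension: 1821 days claimed exceeds the 1590-day cap, so +1590 days → 8 April 2016.
Applicant Delay Offset: −299 days → 14 June 2015.

2015-06-14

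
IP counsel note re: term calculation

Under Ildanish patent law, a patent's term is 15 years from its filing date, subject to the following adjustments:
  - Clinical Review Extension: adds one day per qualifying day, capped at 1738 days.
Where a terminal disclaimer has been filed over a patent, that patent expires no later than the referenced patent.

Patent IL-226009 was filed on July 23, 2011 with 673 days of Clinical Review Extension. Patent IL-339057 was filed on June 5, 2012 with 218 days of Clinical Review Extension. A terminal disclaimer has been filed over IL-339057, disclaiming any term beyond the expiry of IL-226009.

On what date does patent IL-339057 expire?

Natural term of IL-339057:
  Base: filing + 15 years → 5 June 2027.
  Clinical Review Extension: 218 days (within the 1738-day cap) → +218 days → 9 January 2028.
Expiry of referenced patent IL-226009:
  Base: filing + 15 years → 23 July 2026.
  Clinical Review Extension: 673 days (within the 1738-day cap) → +673 days → 26 May 2028.
Terminal disclaimer: IL-339057 expires on the earlier of 9 January 2028 and 26 May 2028.

January 9, 2028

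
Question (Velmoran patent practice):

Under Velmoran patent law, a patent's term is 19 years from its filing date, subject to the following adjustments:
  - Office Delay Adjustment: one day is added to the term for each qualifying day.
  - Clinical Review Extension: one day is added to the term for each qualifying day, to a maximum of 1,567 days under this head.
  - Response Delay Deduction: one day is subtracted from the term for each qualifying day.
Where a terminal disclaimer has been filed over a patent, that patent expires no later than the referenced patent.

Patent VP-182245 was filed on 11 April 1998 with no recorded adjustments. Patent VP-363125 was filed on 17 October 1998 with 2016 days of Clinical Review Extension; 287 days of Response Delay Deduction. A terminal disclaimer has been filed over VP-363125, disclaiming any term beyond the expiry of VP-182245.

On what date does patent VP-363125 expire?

2017-04-11

Natural term of VP-363125:
  Base: filing + 19 years → 17 October 2017.
  Clinical Review Extension: 2016 days claimed exceeds the 1567-day cap, so +1567 days → 31 January 2022.
  Response Delay Deduction: −287 days → 19 April 2021.
Expiry of referenced patent VP-182245:
  Base: filing + 19 years → 11 April 2017.
Terminal disclaimer: VP-363125 expires on the earlier of 19 April 2021 and 11 April 2017.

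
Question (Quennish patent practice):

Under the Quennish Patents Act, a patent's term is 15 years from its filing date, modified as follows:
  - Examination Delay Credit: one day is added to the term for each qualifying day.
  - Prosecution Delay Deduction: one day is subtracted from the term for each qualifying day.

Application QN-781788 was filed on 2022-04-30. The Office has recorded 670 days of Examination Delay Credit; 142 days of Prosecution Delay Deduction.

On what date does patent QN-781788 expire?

Base term: filing date + 15 years → 30 April 2037.
Examination Delay Credit: +670 days → 1 March 2039.
Prosecution Delay Deduction: −142 days → 10 October 2038.

2038-10-10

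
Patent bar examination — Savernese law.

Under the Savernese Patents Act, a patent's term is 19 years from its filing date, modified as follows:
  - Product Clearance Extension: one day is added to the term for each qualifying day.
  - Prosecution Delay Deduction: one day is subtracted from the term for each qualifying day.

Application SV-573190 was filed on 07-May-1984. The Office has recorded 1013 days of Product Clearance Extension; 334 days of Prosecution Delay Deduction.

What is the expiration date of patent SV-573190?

2005-03-16

Base term: filing date + 19 years → 7 May 2003.
Product Clearance Extension: +1013 days → 13 February 2006.
Prosecution Delay Deduction: −334 days → 16 March 2005.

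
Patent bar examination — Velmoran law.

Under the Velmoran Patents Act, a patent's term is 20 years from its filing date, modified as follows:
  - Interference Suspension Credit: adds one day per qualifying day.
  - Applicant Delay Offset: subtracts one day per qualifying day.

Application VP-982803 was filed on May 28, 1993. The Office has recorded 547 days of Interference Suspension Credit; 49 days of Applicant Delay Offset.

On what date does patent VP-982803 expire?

Base term: filing date + 20 years → 28 May 2013.
Interference Suspension Credit: +547 days → 26 November 2014.
Applicant Delay Offset: −49 days → 8 October 2014.

2014-10-08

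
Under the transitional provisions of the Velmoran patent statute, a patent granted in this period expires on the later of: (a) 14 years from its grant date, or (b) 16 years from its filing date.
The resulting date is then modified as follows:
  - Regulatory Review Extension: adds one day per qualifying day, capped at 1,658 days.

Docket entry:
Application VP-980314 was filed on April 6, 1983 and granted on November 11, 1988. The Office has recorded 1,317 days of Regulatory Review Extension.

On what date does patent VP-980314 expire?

2006-06-20

(a) grant + 14 years → 11 November 2002.
(b) filing + 16 years → 6 April 1999.
Later of the two: 11 November 2002.
Regulatory Review Extension: 1317 days (within the 1658-day cap) → +1317 days → 20 June 2006.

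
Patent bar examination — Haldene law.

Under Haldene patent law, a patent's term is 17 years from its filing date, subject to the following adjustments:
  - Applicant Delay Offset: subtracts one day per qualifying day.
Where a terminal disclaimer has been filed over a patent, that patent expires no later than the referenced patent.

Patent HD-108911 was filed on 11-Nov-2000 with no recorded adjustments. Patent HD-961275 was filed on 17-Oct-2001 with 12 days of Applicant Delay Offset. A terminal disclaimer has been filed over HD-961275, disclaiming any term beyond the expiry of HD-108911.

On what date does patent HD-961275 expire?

Natural term of HD-961275:
  Base: filing + 17 years → 17 October 2018.
  Applicant Delay Offset: −12 days → 5 October 2018.
Expiry of referenced patent HD-108911:
  Base: filing + 17 years → 11 November 2017.
Terminal disclaimer: HD-961275 expires on the earlier of 5 October 2018 and 11 November 2017.

November 11, 2017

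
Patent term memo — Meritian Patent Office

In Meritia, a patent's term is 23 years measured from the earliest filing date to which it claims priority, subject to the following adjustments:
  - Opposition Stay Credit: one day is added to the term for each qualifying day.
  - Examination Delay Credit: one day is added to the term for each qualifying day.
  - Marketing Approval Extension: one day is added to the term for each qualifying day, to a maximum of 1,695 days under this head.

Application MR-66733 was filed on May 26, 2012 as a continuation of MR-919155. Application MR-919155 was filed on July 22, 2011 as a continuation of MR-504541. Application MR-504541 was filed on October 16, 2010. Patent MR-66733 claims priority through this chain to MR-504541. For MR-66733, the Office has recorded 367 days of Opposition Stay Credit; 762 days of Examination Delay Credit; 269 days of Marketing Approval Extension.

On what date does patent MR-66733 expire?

August 14, 2037

Earliest priority filing: 16 October 2010.
Base term: 16 October 2010 + 23 years → 16 October 2033.
Opposition Stay Credit: +367 days → 18 October 2034.
Examination Delay Credit: +762 days → 18 November 2036.
Marketing Approval Extension: 269 days (within the 1695-day cap) → +269 days → 14 August 2037.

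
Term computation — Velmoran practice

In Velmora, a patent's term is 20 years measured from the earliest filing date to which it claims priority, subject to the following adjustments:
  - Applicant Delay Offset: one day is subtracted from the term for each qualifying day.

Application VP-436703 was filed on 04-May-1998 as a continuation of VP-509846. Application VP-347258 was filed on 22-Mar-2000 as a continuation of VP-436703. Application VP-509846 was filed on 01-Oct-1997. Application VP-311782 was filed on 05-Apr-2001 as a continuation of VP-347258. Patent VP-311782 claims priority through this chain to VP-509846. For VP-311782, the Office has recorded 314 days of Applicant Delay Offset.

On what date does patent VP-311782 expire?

Earliest priority filing: 1 October 1997.
Base term: 1 October 1997 + 20 years → 1 October 2017.
Applicant Delay Offset: −314 days → 21 November 2016.

2016-11-21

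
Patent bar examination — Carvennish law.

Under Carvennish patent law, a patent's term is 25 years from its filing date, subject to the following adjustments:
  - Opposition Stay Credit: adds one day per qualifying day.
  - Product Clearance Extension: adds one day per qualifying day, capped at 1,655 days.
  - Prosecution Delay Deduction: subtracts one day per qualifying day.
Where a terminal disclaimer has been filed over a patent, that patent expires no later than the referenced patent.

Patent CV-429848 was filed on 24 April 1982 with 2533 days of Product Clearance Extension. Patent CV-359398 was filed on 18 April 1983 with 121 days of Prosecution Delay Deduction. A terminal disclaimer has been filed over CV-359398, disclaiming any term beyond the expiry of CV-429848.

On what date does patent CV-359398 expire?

2007-12-19

Natural term of CV-359398:
  Base: filing + 25 years → 18 April 2008.
  Prosecution Delay Deduction: −121 days → 19 December 2007.
Expiry of referenced patent CV-429848:
  Base: filing + 25 years → 24 April 2007.
  Product Clearance Extension: 2533 days claimed exceeds the 1655-day cap, so +1655 days → 4 November 2011.
Terminal disclaimer: CV-359398 expires on the earlier of 19 December 2007 and 4 November 2011.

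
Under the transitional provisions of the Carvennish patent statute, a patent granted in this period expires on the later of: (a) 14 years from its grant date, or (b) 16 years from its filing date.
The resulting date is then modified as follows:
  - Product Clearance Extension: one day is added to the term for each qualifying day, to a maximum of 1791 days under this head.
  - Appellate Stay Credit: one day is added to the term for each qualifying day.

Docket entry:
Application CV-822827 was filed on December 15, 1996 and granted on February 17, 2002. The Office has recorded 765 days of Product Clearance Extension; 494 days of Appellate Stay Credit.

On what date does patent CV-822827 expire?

2019-07-30

(a) grant + 14 years → 17 February 2016.
(b) filing + 16 years → 15 December 2012.
Later of the two: 17 February 2016.
Product Clearance Extension: 765 days (within the 1791-day cap) → +765 days → 23 March 2018.
Appellate Stay Credit: +494 days → 30 July 2019.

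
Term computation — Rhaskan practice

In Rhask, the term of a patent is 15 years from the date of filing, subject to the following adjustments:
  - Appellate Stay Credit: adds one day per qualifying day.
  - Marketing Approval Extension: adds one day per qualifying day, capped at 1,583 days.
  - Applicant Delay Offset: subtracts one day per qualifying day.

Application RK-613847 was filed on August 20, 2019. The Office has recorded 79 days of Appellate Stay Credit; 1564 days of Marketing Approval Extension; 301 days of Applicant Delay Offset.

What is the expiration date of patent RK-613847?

Base term: filing date + 15 years → 20 August 2034.
Appellate Stay Credit: +79 days → 7 November 2034.
Marketing Approval Extension: 1564 days (within the 1583-day cap) → +1564 days → 18 February 2039.
Applicant Delay Offset: −301 days → 23 April 2038.

2038-04-23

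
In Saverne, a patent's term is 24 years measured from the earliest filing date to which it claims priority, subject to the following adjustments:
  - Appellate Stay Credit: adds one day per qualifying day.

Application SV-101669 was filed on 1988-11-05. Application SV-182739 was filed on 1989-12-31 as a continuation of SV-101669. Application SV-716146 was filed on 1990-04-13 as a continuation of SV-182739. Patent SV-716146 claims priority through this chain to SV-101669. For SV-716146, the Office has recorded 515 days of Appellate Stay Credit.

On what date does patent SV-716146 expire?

Earliest priority filing: 5 November 1988.
Base term: 5 November 1988 + 24 years → 5 November 2012.
Appellate Stay Credit: +515 days → 4 April 2014.

April 4, 2014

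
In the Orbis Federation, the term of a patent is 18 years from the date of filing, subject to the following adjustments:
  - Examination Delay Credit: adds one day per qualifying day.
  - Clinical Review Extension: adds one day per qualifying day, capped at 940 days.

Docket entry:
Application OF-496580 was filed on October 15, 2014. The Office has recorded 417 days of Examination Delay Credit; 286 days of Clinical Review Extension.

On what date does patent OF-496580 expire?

Base term: filing date + 18 years → 15 October 2032.
Examination Delay Credit: +417 days → 6 December 2033.
Clinical Review Extension: 286 days (within the 940-day cap) → +286 days → 18 September 2034.

2034-09-18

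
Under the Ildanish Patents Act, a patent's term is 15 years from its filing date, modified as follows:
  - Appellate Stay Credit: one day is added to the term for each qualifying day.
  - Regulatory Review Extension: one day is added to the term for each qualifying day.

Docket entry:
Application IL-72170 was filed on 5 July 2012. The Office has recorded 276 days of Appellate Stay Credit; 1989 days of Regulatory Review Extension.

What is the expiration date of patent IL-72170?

Base term: filing date + 15 years → 5 July 2027.
Appellate Stay Credit: +276 days → 6 April 2028.
Regulatory Review Extension: +1989 days → 16 September 2033.

September 16, 2033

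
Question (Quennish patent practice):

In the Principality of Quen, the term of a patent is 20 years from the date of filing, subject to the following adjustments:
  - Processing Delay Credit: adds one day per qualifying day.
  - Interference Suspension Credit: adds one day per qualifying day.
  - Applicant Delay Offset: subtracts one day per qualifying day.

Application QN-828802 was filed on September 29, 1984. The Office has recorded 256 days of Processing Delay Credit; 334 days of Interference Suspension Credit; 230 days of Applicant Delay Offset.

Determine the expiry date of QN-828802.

September 24, 2005

Base term: filing date + 20 years → 29 September 2004.
Processing Delay Credit: +256 days → 12 June 2005.
Interference Suspension Credit: +334 days → 12 May 2006.
Applicant Delay Offset: −230 days → 24 September 2005.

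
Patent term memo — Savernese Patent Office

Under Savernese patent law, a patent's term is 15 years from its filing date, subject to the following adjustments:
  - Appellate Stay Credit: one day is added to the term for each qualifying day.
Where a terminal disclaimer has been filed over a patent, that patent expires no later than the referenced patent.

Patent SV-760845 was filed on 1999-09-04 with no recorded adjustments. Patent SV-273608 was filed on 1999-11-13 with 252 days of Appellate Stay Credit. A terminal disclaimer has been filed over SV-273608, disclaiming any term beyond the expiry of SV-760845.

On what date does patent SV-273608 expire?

Natural term of SV-273608:
  Base: filing + 15 years → 13 November 2014.
  Appellate Stay Credit: +252 days → 23 July 2015.
Expiry of referenced patent SV-760845:
  Base: filing + 15 years → 4 September 2014.
Terminal disclaimer: SV-273608 expires on the earlier of 23 July 2015 and 4 September 2014.

September 4, 2014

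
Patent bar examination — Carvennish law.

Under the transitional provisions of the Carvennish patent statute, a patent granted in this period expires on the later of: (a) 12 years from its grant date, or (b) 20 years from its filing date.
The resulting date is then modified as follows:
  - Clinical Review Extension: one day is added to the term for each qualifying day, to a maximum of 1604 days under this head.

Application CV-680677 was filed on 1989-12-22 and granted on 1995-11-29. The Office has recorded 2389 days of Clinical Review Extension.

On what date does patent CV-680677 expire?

(a) grant + 12 years → 29 November 2007.
(b) filing + 20 years → 22 December 2009.
Later of the two: 22 December 2009.
Clinical Review Extension: 2389 days claimed exceeds the 1604-day cap, so +1604 days → 14 May 2014.

May 14, 2014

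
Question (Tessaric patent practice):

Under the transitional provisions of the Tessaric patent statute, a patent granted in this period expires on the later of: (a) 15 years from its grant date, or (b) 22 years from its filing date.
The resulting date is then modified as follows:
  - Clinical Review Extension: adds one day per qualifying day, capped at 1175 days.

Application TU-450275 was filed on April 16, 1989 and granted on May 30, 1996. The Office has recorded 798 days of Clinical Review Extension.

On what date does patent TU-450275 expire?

(a) grant + 15 years → 30 May 2011.
(b) filing + 22 years → 16 April 2011.
Later of the two: 30 May 2011.
Clinical Review Extension: 798 days (within the 1175-day cap) → +798 days → 5 August 2013.

2013-08-05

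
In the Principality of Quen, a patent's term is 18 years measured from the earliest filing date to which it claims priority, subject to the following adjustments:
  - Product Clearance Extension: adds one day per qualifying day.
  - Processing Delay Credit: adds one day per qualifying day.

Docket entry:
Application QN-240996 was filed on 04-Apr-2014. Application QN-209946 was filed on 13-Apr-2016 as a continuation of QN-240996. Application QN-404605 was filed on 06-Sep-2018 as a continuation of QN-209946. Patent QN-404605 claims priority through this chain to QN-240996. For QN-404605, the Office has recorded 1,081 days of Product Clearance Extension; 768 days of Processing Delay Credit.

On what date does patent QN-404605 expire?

April 27, 2037

Earliest priority filing: 4 April 2014.
Base term: 4 April 2014 + 18 years → 4 April 2032.
Product Clearance Extension: +1081 days → 21 March 2035.
Processing Delay Credit: +768 days → 27 April 2037.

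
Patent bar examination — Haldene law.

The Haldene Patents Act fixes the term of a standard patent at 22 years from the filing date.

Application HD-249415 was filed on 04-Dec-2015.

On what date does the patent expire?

Filing date + 22 years → 4 December 2037.

2037-12-04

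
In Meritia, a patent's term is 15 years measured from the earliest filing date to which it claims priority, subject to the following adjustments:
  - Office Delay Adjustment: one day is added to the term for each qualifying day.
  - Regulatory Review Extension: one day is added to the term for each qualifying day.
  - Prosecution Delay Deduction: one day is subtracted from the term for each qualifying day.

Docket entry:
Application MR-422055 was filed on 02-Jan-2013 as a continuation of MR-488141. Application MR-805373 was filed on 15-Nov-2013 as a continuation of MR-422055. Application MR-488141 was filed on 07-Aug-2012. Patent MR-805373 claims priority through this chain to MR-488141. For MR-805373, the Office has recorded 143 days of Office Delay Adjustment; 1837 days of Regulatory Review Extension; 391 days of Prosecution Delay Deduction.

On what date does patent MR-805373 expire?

Earliest priority filing: 7 August 2012.
Base term: 7 August 2012 + 15 years → 7 August 2027.
Office Delay Adjustment: +143 days → 28 December 2027.
Regulatory Review Extension: +1837 days → 7 January 2033.
Prosecution Delay Deduction: −391 days → 13 December 2031.

2031-12-13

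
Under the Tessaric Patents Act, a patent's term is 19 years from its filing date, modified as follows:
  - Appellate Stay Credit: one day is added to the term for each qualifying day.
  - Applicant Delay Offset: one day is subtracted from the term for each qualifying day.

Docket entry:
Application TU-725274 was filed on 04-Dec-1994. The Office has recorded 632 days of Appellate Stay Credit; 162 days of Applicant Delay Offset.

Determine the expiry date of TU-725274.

Base term: filing date + 19 years → 4 December 2013.
Appellate Stay Credit: +632 days → 28 August 2015.
Applicant Delay Offset: −162 days → 19 March 2015.

March 19, 2015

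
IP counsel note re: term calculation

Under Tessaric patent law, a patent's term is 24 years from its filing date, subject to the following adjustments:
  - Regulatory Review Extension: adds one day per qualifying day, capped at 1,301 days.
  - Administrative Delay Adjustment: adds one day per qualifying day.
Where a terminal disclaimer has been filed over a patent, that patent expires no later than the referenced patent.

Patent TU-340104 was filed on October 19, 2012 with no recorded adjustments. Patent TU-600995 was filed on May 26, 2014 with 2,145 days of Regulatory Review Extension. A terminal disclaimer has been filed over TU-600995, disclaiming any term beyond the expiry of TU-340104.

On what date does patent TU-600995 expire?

October 19, 2036

Natural term of TU-600995:
  Base: filing + 24 years → 26 May 2038.
  Regulatory Review Extension: 2145 days claimed exceeds the 1301-day cap, so +1301 days → 17 December 2041.
Expiry of referenced patent TU-340104:
  Base: filing + 24 years → 19 October 2036.
Terminal disclaimer: TU-600995 expires on the earlier of 17 December 2041 and 19 October 2036.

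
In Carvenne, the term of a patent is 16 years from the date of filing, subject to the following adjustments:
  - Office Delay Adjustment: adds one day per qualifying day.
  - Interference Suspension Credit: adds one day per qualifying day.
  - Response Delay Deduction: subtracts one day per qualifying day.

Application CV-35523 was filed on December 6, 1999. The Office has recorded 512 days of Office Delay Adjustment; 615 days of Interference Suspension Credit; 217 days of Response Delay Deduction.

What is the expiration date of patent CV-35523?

Base term: filing date + 16 years → 6 December 2015.
Office Delay Adjustment: +512 days → 1 May 2017.
Interference Suspension Credit: +615 days → 6 January 2019.
Response Delay Deduction: −217 days → 3 June 2018.

2018-06-03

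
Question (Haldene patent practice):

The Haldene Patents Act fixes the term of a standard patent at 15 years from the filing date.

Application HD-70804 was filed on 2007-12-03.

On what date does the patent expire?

Filing date + 15 years → 3 December 2022.

2022-12-03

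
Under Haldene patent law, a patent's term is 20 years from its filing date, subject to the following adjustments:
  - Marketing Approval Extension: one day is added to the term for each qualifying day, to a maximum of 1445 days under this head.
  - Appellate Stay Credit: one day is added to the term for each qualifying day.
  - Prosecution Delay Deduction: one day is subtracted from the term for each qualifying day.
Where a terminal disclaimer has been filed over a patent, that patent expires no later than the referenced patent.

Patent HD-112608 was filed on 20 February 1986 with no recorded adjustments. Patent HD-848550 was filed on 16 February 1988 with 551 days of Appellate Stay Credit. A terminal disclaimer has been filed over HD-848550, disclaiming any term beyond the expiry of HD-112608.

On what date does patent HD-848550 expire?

Natural term of HD-848550:
  Base: filing + 20 years → 16 February 2008.
  Appellate Stay Credit: +551 days → 20 August 2009.
Expiry of referenced patent HD-112608:
  Base: filing + 20 years → 20 February 2006.
Terminal disclaimer: HD-848550 expires on the earlier of 20 August 2009 and 20 February 2006.

2006-02-20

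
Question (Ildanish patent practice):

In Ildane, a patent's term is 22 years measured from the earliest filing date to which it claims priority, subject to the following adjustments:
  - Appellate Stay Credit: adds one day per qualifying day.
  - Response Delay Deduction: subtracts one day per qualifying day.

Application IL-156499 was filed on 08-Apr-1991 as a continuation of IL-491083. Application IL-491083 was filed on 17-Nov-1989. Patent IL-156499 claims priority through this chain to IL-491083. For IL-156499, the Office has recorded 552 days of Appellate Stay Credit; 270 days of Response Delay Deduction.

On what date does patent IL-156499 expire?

Earliest priority filing: 17 November 1989.
Base term: 17 November 1989 + 22 years → 17 November 2011.
Appellate Stay Credit: +552 days → 22 May 2013.
Response Delay Deduction: −270 days → 25 August 2012.

2012-08-25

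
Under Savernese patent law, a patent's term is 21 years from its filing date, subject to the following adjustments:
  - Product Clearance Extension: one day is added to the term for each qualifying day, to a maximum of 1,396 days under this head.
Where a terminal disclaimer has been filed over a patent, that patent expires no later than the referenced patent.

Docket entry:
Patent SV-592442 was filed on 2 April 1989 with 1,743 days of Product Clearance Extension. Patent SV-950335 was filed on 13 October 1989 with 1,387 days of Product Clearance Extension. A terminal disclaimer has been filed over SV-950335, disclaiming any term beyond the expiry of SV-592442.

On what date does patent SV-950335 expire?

Natural term of SV-950335:
  Base: filing + 21 years → 13 October 2010.
  Product Clearance Extension: 1387 days (within the 1396-day cap) → +1387 days → 31 July 2014.
Expiry of referenced patent SV-592442:
  Base: filing + 21 years → 2 April 2010.
  Product Clearance Extension: 1743 days claimed exceeds the 1396-day cap, so +1396 days → 27 January 2014.
Terminal disclaimer: SV-950335 expires on the earlier of 31 July 2014 and 27 January 2014.

January 27, 2014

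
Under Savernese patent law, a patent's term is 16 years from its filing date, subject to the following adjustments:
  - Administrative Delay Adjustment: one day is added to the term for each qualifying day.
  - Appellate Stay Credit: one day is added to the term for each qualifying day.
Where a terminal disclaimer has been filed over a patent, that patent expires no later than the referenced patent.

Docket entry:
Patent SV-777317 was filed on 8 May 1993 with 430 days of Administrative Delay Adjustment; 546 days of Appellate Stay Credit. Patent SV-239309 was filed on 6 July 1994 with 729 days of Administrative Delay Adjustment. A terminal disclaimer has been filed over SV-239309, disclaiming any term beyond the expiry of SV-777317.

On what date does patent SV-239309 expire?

2012-01-09

Natural term of SV-239309:
  Base: filing + 16 years → 6 July 2010.
  Administrative Delay Adjustment: +729 days → 4 July 2012.
Expiry of referenced patent SV-777317:
  Base: filing + 16 years → 8 May 2009.
  Administrative Delay Adjustment: +430 days → 12 July 2010.
  Appellate Stay Credit: +546 days → 9 January 2012.
Terminal disclaimer: SV-239309 expires on the earlier of 4 July 2012 and 9 January 2012.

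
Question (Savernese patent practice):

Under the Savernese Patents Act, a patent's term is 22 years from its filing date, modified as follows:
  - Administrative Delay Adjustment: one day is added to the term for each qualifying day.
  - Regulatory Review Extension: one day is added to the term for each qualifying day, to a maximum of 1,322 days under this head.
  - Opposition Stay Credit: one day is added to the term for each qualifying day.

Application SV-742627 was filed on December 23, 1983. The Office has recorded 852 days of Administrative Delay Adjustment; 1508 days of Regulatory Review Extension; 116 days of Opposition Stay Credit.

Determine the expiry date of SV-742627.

Base term: filing date + 22 years → 23 December 2005.
Administrative Delay Adjustment: +852 days → 23 April 2008.
Regulatory Review Extension: 1508 days claimed exceeds the 1322-day cap, so +1322 days → 6 December 2011.
Opposition Stay Credit: +116 days → 31 March 2012.

2012-03-31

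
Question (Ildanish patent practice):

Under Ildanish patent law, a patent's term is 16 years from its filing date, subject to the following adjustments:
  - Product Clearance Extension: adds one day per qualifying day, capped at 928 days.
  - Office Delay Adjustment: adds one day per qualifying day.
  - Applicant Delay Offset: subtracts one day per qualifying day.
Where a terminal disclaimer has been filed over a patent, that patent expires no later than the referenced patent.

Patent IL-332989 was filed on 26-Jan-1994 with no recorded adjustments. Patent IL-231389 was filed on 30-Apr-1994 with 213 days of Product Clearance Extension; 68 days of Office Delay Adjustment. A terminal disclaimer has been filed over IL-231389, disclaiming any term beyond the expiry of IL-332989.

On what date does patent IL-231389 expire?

Natural term of IL-231389:
  Base: filing + 16 years → 30 April 2010.
  Product Clearance Extension: 213 days (within the 928-day cap) → +213 days → 29 November 2010.
  Office Delay Adjustment: +68 days → 5 February 2011.
Expiry of referenced patent IL-332989:
  Base: filing + 16 years → 26 January 2010.
Terminal disclaimer: IL-231389 expires on the earlier of 5 February 2011 and 26 January 2010.

2010-01-26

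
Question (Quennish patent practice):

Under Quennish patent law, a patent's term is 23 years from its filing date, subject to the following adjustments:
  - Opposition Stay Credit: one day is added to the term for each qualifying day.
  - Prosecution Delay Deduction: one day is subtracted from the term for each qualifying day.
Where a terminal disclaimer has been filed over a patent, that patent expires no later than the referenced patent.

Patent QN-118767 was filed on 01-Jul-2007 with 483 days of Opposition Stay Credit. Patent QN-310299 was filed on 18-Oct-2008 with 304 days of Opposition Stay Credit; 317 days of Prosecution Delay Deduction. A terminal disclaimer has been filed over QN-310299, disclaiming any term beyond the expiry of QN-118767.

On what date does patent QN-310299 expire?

Natural term of QN-310299:
  Base: filing + 23 years → 18 October 2031.
  Opposition Stay Credit: +304 days → 17 August 2032.
  Prosecution Delay Deduction: −317 days → 5 October 2031.
Expiry of referenced patent QN-118767:
  Base: filing + 23 years → 1 July 2030.
  Opposition Stay Credit: +483 days → 27 October 2031.
Terminal disclaimer: QN-310299 expires on the earlier of 5 October 2031 and 27 October 2031.

October 5, 2031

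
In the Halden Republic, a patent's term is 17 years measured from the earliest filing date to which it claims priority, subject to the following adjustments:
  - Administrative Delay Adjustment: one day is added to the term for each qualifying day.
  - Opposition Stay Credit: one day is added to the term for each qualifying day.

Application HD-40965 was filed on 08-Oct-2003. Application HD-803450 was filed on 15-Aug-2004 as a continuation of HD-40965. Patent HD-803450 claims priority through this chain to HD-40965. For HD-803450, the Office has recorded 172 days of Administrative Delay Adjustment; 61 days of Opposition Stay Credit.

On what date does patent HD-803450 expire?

2021-05-29

Earliest priority filing: 8 October 2003.
Base term: 8 October 2003 + 17 years → 8 October 2020.
Administrative Delay Adjustment: +172 days → 29 March 2021.
Opposition Stay Credit: +61 days → 29 May 2021.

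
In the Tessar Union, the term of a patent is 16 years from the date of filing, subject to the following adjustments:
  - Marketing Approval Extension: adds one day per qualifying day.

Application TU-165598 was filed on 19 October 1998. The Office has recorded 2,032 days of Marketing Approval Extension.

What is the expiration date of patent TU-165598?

2020-05-12

Base term: filing date + 16 years → 19 October 2014.
Marketing Approval Extension: +2032 days → 12 May 2020.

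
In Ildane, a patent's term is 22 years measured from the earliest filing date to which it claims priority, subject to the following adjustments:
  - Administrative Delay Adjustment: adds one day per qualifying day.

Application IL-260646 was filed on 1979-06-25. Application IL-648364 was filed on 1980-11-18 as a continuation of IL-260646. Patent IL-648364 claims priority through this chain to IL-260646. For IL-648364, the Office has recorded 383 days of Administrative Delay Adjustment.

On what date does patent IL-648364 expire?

Earliest priority filing: 25 June 1979.
Base term: 25 June 1979 + 22 years → 25 June 2001.
Administrative Delay Adjustment: +383 days → 13 July 2002.

July 13, 2002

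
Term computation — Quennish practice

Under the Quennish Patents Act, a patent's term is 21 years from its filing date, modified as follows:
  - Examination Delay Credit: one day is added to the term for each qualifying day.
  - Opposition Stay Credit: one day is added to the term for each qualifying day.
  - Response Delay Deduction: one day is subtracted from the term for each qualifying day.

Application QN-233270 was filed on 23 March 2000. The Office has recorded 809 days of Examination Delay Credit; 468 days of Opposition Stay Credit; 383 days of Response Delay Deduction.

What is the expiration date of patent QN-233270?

September 3, 2023

Base term: filing date + 21 years → 23 March 2021.
Examination Delay Credit: +809 days → 10 June 2023.
Opposition Stay Credit: +468 days → 20 September 2024.
Response Delay Deduction: −383 days → 3 September 2023.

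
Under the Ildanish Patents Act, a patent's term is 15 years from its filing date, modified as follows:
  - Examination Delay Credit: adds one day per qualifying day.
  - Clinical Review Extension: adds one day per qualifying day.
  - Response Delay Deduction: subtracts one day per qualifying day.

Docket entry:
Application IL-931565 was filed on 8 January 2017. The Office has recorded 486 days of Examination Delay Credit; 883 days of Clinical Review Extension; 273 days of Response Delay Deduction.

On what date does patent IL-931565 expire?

January 8, 2035

Base term: filing date + 15 years → 8 January 2032.
Examination Delay Credit: +486 days → 8 May 2033.
Clinical Review Extension: +883 days → 8 October 2035.
Response Delay Deduction: −273 days → 8 January 2035.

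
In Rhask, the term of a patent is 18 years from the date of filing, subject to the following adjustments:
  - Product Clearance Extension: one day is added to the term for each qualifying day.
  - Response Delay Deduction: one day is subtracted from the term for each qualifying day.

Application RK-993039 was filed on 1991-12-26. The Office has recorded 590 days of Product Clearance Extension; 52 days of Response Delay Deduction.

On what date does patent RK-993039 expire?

Base term: filing date + 18 years → 26 December 2009.
Product Clearance Extension: +590 days → 8 August 2011.
Response Delay Deduction: −52 days → 17 June 2011.

June 17, 2011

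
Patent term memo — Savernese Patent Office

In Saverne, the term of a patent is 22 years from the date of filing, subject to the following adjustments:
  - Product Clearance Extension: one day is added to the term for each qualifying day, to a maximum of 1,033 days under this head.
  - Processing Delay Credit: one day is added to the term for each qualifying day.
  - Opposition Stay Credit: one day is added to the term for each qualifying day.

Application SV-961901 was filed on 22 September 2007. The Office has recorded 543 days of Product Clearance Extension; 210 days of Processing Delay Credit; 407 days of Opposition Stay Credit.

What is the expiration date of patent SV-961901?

Base term: filing date + 22 years → 22 September 2029.
Product Clearance Extension: 543 days (within the 1033-day cap) → +543 days → 19 March 2031.
Processing Delay Credit: +210 days → 15 October 2031.
Opposition Stay Credit: +407 days → 25 November 2032.

2032-11-25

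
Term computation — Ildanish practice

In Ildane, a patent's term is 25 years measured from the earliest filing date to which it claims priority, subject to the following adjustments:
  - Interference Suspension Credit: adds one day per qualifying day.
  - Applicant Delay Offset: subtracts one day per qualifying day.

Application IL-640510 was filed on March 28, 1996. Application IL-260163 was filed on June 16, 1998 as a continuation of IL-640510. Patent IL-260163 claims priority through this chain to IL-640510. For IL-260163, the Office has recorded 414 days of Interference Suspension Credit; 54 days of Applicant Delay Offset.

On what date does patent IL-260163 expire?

March 23, 2022

Earliest priority filing: 28 March 1996.
Base term: 28 March 1996 + 25 years → 28 March 2021.
Interference Suspension Credit: +414 days → 16 May 2022.
Applicant Delay Offset: −54 days → 23 March 2022.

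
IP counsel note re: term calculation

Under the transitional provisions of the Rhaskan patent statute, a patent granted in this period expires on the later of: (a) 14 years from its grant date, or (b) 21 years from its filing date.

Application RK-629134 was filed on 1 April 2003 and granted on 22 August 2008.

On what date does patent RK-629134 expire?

(a) grant + 14 years → 22 August 2022.
(b) filing + 21 years → 1 April 2024.
Later of the two: 1 April 2024.

2024-04-01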